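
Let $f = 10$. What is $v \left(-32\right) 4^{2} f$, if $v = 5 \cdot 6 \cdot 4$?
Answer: $-614400$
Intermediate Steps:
$v = 120$ ($v = 30 \cdot 4 = 120$)
$v \left(-32\right) 4^{2} f = 120 \left(-32\right) 4^{2} \cdot 10 = - 3840 \cdot 16 \cdot 10 = \left(-3840\right) 160 = -614400$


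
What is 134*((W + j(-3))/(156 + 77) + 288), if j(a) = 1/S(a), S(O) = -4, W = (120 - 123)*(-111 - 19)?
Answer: 18088325/466 ≈ 38816.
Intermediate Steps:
W = 390 (W = -3*(-130) = 390)
j(a) = -1/4 (j(a) = 1/(-4) = -1/4)
134*((W + j(-3))/(156 + 77) + 288) = 134*((390 - 1/4)/(156 + 77) + 288) = 134*((1559/4)/233 + 288) = 134*((1559/4)*(1/233) + 288) = 134*(1559/932 + 288) = 134*(269975/932) = 18088325/466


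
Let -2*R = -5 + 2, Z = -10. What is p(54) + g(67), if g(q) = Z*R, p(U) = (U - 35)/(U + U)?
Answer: -1601/108 ≈ -14.824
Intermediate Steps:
p(U) = (-35 + U)/(2*U) (p(U) = (-35 + U)/((2*U)) = (-35 + U)*(1/(2*U)) = (-35 + U)/(2*U))
R = 3/2 (R = -(-5 + 2)/2 = -½*(-3) = 3/2 ≈ 1.5000)
g(q) = -15 (g(q) = -10*3/2 = -15)
p(54) + g(67) = (½)*(-35 + 54)/54 - 15 = (½)*(1/54)*19 - 15 = 19/108 - 15 = -1601/108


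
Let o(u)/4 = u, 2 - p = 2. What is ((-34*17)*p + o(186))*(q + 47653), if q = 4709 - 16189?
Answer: 26912712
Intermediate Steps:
p = 0 (p = 2 - 1*2 = 2 - 2 = 0)
o(u) = 4*u
q = -11480
((-34*17)*p + o(186))*(q + 47653) = (-34*17*0 + 4*186)*(-11480 + 47653) = (-578*0 + 744)*36173 = (0 + 744)*36173 = 744*36173 = 26912712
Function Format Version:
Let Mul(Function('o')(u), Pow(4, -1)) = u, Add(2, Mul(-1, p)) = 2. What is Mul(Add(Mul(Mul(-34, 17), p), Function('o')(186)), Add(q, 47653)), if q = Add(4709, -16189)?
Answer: 26912712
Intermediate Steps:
p = 0 (p = Add(2, Mul(-1, 2)) = Add(2, -2) = 0)
Function('o')(u) = Mul(4, u)
q = -11480
Mul(Add(Mul(Mul(-34, 17), p), Function('o')(186)), Add(q, 47653)) = Mul(Add(Mul(Mul(-34, 17), 0), Mul(4, 186)), Add(-11480, 47653)) = Mul(Add(Mul(-578, 0), 744), 36173) = Mul(Add(0, 744), 36173) = Mul(744, 36173) = 26912712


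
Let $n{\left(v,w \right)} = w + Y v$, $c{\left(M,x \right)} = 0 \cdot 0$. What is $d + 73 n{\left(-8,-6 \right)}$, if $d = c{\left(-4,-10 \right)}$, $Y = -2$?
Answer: $730$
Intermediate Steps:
$c{\left(M,x \right)} = 0$
$n{\left(v,w \right)} = w - 2 v$
$d = 0$
$d + 73 n{\left(-8,-6 \right)} = 0 + 73 \left(-6 - -16\right) = 0 + 73 \left(-6 + 16\right) = 0 + 73 \cdot 10 = 0 + 730 = 730$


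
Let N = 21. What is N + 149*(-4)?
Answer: -575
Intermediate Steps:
N + 149*(-4) = 21 + 149*(-4) = 21 - 596 = -575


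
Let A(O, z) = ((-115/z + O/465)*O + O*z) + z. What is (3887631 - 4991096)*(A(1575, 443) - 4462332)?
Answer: 56967062524438330/13733 ≈ 4.1482e+12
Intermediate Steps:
A(O, z) = z + O*z + O*(-115/z + O/465) (A(O, z) = ((-115/z + O*(1/465))*O + O*z) + z = ((-115/z + O/465)*O + O*z) + z = (O*(-115/z + O/465) + O*z) + z = (O*z + O*(-115/z + O/465)) + z = z + O*z + O*(-115/z + O/465))
(3887631 - 4991096)*(A(1575, 443) - 4462332) = (3887631 - 4991096)*((443 + (1/465)*1575² + 1575*443 - 115*1575/443) - 4462332) = -1103465*((443 + (1/465)*2480625 + 697725 - 115*1575*1/443) - 4462332) = -1103465*((443 + 165375/31 + 697725 - 181125/443) - 4462332) = -1103465*(9655587394/13733 - 4462332) = -1103465*(-51625617962/13733) = 56967062524438330/13733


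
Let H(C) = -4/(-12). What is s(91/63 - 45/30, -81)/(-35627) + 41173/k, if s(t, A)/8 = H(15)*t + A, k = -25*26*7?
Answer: -39525877717/4376776950 ≈ -9.0308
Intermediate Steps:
H(C) = 1/3 (H(C) = -4*(-1/12) = 1/3)
k = -4550 (k = -650*7 = -4550)
s(t, A) = 8*A + 8*t/3 (s(t, A) = 8*(t/3 + A) = 8*(A + t/3) = 8*A + 8*t/3)
s(91/63 - 45/30, -81)/(-35627) + 41173/k = (8*(-81) + 8*(91/63 - 45/30)/3)/(-35627) + 41173/(-4550) = (-648 + 8*(91*(1/63) - 45*1/30)/3)*(-1/35627) + 41173*(-1/4550) = (-648 + 8*(13/9 - 3/2)/3)*(-1/35627) - 41173/4550 = (-648 + (8/3)*(-1/18))*(-1/35627) - 41173/4550 = (-648 - 4/27)*(-1/35627) - 41173/4550 = -17500/27*(-1/35627) - 41173/4550 = 17500/961929 - 41173/4550 = -39525877717/4376776950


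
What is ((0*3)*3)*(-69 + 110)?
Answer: 0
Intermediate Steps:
((0*3)*3)*(-69 + 110) = (0*3)*41 = 0*41 = 0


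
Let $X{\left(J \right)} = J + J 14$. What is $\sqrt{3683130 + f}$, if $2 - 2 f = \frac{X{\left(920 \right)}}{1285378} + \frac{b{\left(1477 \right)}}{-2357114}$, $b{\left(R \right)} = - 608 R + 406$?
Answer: $\frac{\sqrt{15978072191674069601290410594}}{65864836502} \approx 1919.1$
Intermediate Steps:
$X{\left(J \right)} = 15 J$ ($X{\left(J \right)} = J + 14 J = 15 J$)
$b{\left(R \right)} = 406 - 608 R$
$f = \frac{52970311287}{65864836502}$ ($f = 1 - \frac{\frac{15 \cdot 920}{1285378} + \frac{406 - 898016}{-2357114}}{2} = 1 - \frac{13800 \cdot \frac{1}{1285378} + \left(406 - 898016\right) \left(- \frac{1}{2357114}\right)}{2} = 1 - \frac{\frac{300}{27943} - - \frac{448805}{1178557}}{2} = 1 - \frac{\frac{300}{27943} + \frac{448805}{1178557}}{2} = 1 - \frac{12894525215}{65864836502} = \frac{52970311287}{65864836502} \approx 0.80423$)
$\sqrt{3683130 + f} = \sqrt{3683130 + \frac{52970311287}{65864836502}} = \sqrt{\frac{242588808235922547}{65864836502}} = \frac{\sqrt{15978072191674069601290410594}}{65864836502}$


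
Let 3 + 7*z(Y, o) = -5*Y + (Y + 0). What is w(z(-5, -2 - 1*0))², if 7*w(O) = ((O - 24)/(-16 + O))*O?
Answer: 6589489/21669025 ≈ 0.30410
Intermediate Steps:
z(Y, o) = -3/7 - 4*Y/7 (z(Y, o) = -3/7 + (-5*Y + (Y + 0))/7 = -3/7 + (-5*Y + Y)/7 = -3/7 + (-4*Y)/7 = -3/7 - 4*Y/7)
w(O) = O*(-24 + O)/(7*(-16 + O)) (w(O) = (((O - 24)/(-16 + O))*O)/7 = (((-24 + O)/(-16 + O))*O)/7 = (O*(-24 + O)/(-16 + O))/7 = O*(-24 + O)/(7*(-16 + O)))
w(z(-5, -2 - 1*0))² = ((-3/7 - 4/7*(-5))*(-24 + (-3/7 - 4/7*(-5)))/(7*(-16 + (-3/7 - 4/7*(-5)))))² = ((-3/7 + 20/7)*(-24 + (-3/7 + 20/7))/(7*(-16 + (-3/7 + 20/7))))² = ((⅐)*(17/7)*(-24 + 17/7)/(-16 + 17/7))² = ((⅐)*(17/7)*(-151/7)/(-95/7))² = ((⅐)*(17/7)*(-7/95)*(-151/7))² = (2567/4655)² = 6589489/21669025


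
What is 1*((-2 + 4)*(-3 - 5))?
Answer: -16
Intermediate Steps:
1*((-2 + 4)*(-3 - 5)) = 1*(2*(-8)) = 1*(-16) = -16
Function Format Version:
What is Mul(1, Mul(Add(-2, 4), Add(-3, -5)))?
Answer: -16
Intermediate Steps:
Mul(1, Mul(Add(-2, 4), Add(-3, -5))) = Mul(1, Mul(2, -8)) = Mul(1, -16) = -16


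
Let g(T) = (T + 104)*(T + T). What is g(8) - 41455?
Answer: -39663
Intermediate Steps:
g(T) = 2*T*(104 + T) (g(T) = (104 + T)*(2*T) = 2*T*(104 + T))
g(8) - 41455 = 2*8*(104 + 8) - 41455 = 2*8*112 - 41455 = 1792 - 41455 = -39663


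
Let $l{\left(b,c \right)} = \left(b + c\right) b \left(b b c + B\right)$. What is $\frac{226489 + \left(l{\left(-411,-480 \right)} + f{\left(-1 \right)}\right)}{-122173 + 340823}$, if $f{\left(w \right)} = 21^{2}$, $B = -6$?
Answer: $- \frac{14846170374178}{109325} \approx -1.358 \cdot 10^{8}$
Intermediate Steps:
$f{\left(w \right)} = 441$
$l{\left(b,c \right)} = b \left(-6 + c b^{2}\right) \left(b + c\right)$ ($l{\left(b,c \right)} = \left(b + c\right) b \left(b b c - 6\right) = b \left(b + c\right) \left(b^{2} c - 6\right) = b \left(b + c\right) \left(c b^{2} - 6\right) = b \left(b + c\right) \left(-6 + c b^{2}\right) = b \left(-6 + c b^{2}\right) \left(b + c\right)$)
$\frac{226489 + \left(l{\left(-411,-480 \right)} + f{\left(-1 \right)}\right)}{-122173 + 340823} = \frac{226489 + \left(- 411 \left(\left(-6\right) \left(-411\right) - -2880 - 480 \left(-411\right)^{3} + \left(-411\right)^{2} \left(-480\right)^{2}\right) + 441\right)}{-122173 + 340823} = \frac{226489 + \left(- 411 \left(2466 + 2880 - -33324734880 + 168921 \cdot 230400\right) + 441\right)}{218650} = \left(226489 + \left(- 411 \left(2466 + 2880 + 33324734880 + 38919398400\right) + 441\right)\right) \frac{1}{218650} = \left(226489 + \left(\left(-411\right) 72244138626 + 441\right)\right) \frac{1}{218650} = \left(226489 + \left(-29692340975286 + 441\right)\right) \frac{1}{218650} = \left(226489 - 29692340974845\right) \frac{1}{218650} = \left(-29692340748356\right) \frac{1}{218650} = - \frac{14846170374178}{109325}$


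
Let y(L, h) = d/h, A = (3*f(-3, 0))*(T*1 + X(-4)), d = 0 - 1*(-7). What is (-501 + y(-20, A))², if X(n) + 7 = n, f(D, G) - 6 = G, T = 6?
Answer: 2033739409/8100 ≈ 2.5108e+5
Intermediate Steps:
f(D, G) = 6 + G
X(n) = -7 + n
d = 7 (d = 0 + 7 = 7)
A = -90 (A = (3*(6 + 0))*(6*1 + (-7 - 4)) = (3*6)*(6 - 11) = 18*(-5) = -90)
y(L, h) = 7/h
(-501 + y(-20, A))² = (-501 + 7/(-90))² = (-501 + 7*(-1/90))² = (-501 - 7/90)² = (-45097/90)² = 2033739409/8100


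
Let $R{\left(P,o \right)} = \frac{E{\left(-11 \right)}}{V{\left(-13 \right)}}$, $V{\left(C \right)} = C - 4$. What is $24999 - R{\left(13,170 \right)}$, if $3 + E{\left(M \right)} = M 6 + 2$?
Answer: $\frac{424916}{17} \approx 24995.0$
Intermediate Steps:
$E{\left(M \right)} = -1 + 6 M$ ($E{\left(M \right)} = -3 + \left(M 6 + 2\right) = -3 + \left(6 M + 2\right) = -3 + \left(2 + 6 M\right) = -1 + 6 M$)
$V{\left(C \right)} = -4 + C$ ($V{\left(C \right)} = C - 4 = -4 + C$)
$R{\left(P,o \right)} = \frac{67}{17}$ ($R{\left(P,o \right)} = \frac{-1 + 6 \left(-11\right)}{-4 - 13} = \frac{-1 - 66}{-17} = \left(-67\right) \left(- \frac{1}{17}\right) = \frac{67}{17}$)
$24999 - R{\left(13,170 \right)} = 24999 - \frac{67}{17} = \frac{424916}{17}$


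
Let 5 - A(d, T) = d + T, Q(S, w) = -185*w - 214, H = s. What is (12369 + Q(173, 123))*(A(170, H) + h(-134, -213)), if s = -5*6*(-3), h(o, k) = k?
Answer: 4960800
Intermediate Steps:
s = 90 (s = -30*(-3) = 90)
H = 90
Q(S, w) = -214 - 185*w
A(d, T) = 5 - T - d (A(d, T) = 5 - (d + T) = 5 - (T + d) = 5 + (-T - d) = 5 - T - d)
(12369 + Q(173, 123))*(A(170, H) + h(-134, -213)) = (12369 + (-214 - 185*123))*((5 - 1*90 - 1*170) - 213) = (12369 + (-214 - 22755))*((5 - 90 - 170) - 213) = (12369 - 22969)*(-255 - 213) = -10600*(-468) = 4960800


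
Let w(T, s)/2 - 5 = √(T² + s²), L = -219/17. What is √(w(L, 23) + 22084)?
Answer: √(6385166 + 34*√200842)/17 ≈ 148.82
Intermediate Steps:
L = -219/17 (L = -219*1/17 = -219/17 ≈ -12.882)
w(T, s) = 10 + 2*√(T² + s²)
√(w(L, 23) + 22084) = √((10 + 2*√((-219/17)² + 23²)) + 22084) = √((10 + 2*√(47961/289 + 529)) + 22084) = √((10 + 2*√(200842/289)) + 22084) = √((10 + 2*(√200842/17)) + 22084) = √((10 + 2*√200842/17) + 22084) = √(22094 + 2*√200842/17)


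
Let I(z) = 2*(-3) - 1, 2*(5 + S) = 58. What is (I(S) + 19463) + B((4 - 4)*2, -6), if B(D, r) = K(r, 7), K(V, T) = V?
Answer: 19450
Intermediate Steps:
S = 24 (S = -5 + (1/2)*58 = -5 + 29 = 24)
B(D, r) = r
I(z) = -7 (I(z) = -6 - 1 = -7)
(I(S) + 19463) + B((4 - 4)*2, -6) = (-7 + 19463) - 6 = 19456 - 6 = 19450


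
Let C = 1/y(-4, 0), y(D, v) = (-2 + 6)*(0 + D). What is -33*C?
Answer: 33/16 ≈ 2.0625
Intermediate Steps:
y(D, v) = 4*D
C = -1/16 (C = 1/(4*(-4)) = 1/(-16) = -1/16 ≈ -0.062500)
-33*C = -33*(-1/16) = 33/16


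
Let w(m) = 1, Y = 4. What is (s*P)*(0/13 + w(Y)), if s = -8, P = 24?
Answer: -192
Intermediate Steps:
(s*P)*(0/13 + w(Y)) = (-8*24)*(0/13 + 1) = -192*(0*(1/13) + 1) = -192*(0 + 1) = -192*1 = -192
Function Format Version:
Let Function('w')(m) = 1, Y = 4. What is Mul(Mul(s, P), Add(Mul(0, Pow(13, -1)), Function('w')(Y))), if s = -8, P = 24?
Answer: -192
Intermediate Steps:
Mul(Mul(s, P), Add(Mul(0, Pow(13, -1)), Function('w')(Y))) = Mul(Mul(-8, 24), Add(Mul(0, Pow(13, -1)), 1)) = Mul(-192, Add(Mul(0, Rational(1, 13)), 1)) = Mul(-192, Add(0, 1)) = Mul(-192, 1) = -192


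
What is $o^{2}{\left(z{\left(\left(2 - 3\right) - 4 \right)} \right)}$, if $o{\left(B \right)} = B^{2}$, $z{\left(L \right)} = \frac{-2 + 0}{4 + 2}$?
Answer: $\frac{1}{81} \approx 0.012346$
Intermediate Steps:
$z{\left(L \right)} = - \frac{1}{3}$ ($z{\left(L \right)} = - \frac{2}{6} = \left(-2\right) \frac{1}{6} = - \frac{1}{3}$)
$o^{2}{\left(z{\left(\left(2 - 3\right) - 4 \right)} \right)} = \left(\left(- \frac{1}{3}\right)^{2}\right)^{2} = \left(\frac{1}{9}\right)^{2} = \frac{1}{81}$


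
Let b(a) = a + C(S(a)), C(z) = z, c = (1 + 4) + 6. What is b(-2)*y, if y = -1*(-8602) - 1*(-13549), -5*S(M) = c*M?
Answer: 265812/5 ≈ 53162.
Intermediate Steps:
c = 11 (c = 5 + 6 = 11)
S(M) = -11*M/5
y = 22151 (y = 8602 + 13549 = 22151)
b(a) = -6*a/5 (b(a) = a - 11*a/5 = -6*a/5)
b(-2)*y = -6/5*(-2)*22151 = (12/5)*22151 = 265812/5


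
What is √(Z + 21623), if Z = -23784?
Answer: I*√2161 ≈ 46.487*I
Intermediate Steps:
√(Z + 21623) = √(-23784 + 21623) = √(-2161) = I*√2161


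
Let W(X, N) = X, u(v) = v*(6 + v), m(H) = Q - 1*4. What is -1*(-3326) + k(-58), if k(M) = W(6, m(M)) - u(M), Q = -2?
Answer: 316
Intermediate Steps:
m(H) = -6 (m(H) = -2 - 1*4 = -2 - 4 = -6)
k(M) = 6 - M*(6 + M)
-1*(-3326) + k(-58) = -1*(-3326) + (6 - 1*(-58)*(6 - 58)) = 3326 + (6 - 1*(-58)*(-52)) = 3326 + (6 - 3016) = 3326 - 3010 = 316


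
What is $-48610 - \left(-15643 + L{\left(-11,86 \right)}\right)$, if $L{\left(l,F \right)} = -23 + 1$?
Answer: $-32945$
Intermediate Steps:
$L{\left(l,F \right)} = -22$
$-48610 - \left(-15643 + L{\left(-11,86 \right)}\right) = -48610 + \left(15643 - -22\right) = -48610 + \left(15643 + 22\right) = -48610 + 15665 = -32945$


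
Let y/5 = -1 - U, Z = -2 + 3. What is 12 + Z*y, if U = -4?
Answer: 27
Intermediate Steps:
Z = 1
y = 15 (y = 5*(-1 - 1*(-4)) = 5*(-1 + 4) = 5*3 = 15)
12 + Z*y = 12 + 1*15 = 12 + 15 = 27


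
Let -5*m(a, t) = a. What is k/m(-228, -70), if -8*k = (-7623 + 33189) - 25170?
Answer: -165/152 ≈ -1.0855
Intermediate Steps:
m(a, t) = -a/5
k = -99/2 (k = -((-7623 + 33189) - 25170)/8 = -(25566 - 25170)/8 = -1/8*396 = -99/2 ≈ -49.500)
k/m(-228, -70) = -99/(2*((-1/5*(-228)))) = -99/(2*228/5) = -99/2*5/228 = -165/152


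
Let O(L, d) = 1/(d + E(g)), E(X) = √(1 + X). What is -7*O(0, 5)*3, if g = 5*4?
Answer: -105/4 + 21*√21/4 ≈ -2.1915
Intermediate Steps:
g = 20
O(L, d) = 1/(d + √21) (O(L, d) = 1/(d + √(1 + 20)) = 1/(d + √21))
-7*O(0, 5)*3 = -7/(5 + √21)*3 = -21/(5 + √21)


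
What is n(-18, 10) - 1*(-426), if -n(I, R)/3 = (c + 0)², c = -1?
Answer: 423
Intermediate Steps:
n(I, R) = -3 (n(I, R) = -3*(-1 + 0)² = -3*(-1)² = -3*1 = -3)
n(-18, 10) - 1*(-426) = -3 - 1*(-426) = -3 + 426 = 423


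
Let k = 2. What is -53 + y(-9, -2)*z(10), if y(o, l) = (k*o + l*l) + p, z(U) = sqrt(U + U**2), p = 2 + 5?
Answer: -53 - 7*sqrt(110) ≈ -126.42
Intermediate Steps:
p = 7
y(o, l) = 7 + l**2 + 2*o (y(o, l) = (2*o + l*l) + 7 = (2*o + l**2) + 7 = (l**2 + 2*o) + 7 = 7 + l**2 + 2*o)
-53 + y(-9, -2)*z(10) = -53 + (7 + (-2)**2 + 2*(-9))*sqrt(10*(1 + 10)) = -53 + (7 + 4 - 18)*sqrt(10*11) = -53 - 7*sqrt(110)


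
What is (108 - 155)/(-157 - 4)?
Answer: 47/161 ≈ 0.29193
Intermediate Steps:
(108 - 155)/(-157 - 4) = -47/(-161) = -1/161*(-47) = 47/161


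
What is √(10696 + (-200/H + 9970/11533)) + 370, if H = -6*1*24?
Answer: 370 + √51227122758794/69198 ≈ 473.43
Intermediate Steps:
H = -144 (H = -6*24 = -144)
√(10696 + (-200/H + 9970/11533)) + 370 = √(10696 + (-200/(-144) + 9970/11533)) + 370 = √(10696 + (-200*(-1/144) + 9970*(1/11533))) + 370 = √(10696 + (25/18 + 9970/11533)) + 370 = √(10696 + 467785/207594) + 370 = √(2220893209/207594) + 370 = √51227122758794/69198 + 370 = 370 + √51227122758794/69198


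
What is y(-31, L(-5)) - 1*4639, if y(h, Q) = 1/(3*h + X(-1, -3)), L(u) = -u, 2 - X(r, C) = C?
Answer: -408233/88 ≈ -4639.0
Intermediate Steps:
X(r, C) = 2 - C
y(h, Q) = 1/(5 + 3*h) (y(h, Q) = 1/(3*h + (2 - 1*(-3))) = 1/(3*h + (2 + 3)) = 1/(3*h + 5) = 1/(5 + 3*h))
y(-31, L(-5)) - 1*4639 = 1/(5 + 3*(-31)) - 1*4639 = 1/(5 - 93) - 4639 = 1/(-88) - 4639 = -1/88 - 4639 = -408233/88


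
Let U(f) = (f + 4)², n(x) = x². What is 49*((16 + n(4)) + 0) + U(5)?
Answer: 1649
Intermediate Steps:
U(f) = (4 + f)²
49*((16 + n(4)) + 0) + U(5) = 49*((16 + 4²) + 0) + (4 + 5)² = 49*((16 + 16) + 0) + 9² = 49*(32 + 0) + 81 = 49*32 + 81 = 1568 + 81 = 1649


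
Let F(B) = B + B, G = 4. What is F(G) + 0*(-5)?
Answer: 8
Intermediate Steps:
F(B) = 2*B
F(G) + 0*(-5) = 2*4 + 0*(-5) = 8 + 0 = 8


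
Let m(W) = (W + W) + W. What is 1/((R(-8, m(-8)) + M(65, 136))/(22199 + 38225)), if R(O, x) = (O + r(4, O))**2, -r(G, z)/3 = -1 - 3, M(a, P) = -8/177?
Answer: 1336881/353 ≈ 3787.2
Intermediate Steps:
m(W) = 3*W (m(W) = 2*W + W = 3*W)
M(a, P) = -8/177 (M(a, P) = -8*1/177 = -8/177)
r(G, z) = 12 (r(G, z) = -3*(-1 - 3) = -3*(-4) = 12)
R(O, x) = (12 + O)**2 (R(O, x) = (O + 12)**2 = (12 + O)**2)
1/((R(-8, m(-8)) + M(65, 136))/(22199 + 38225)) = 1/(((12 - 8)**2 - 8/177)/(22199 + 38225)) = 1/((4**2 - 8/177)/60424) = 1/((16 - 8/177)*(1/60424)) = 1/((2824/177)*(1/60424)) = 1/(353/1336881) = 1336881/353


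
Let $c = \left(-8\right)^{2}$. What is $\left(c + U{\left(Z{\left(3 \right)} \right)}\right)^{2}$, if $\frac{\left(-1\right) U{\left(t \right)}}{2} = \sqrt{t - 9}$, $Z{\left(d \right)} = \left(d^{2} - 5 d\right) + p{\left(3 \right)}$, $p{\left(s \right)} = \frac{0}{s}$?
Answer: $4036 - 256 i \sqrt{15} \approx 4036.0 - 991.48 i$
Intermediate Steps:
$p{\left(s \right)} = 0$
$Z{\left(d \right)} = d^{2} - 5 d$ ($Z{\left(d \right)} = \left(d^{2} - 5 d\right) + 0 = d^{2} - 5 d$)
$U{\left(t \right)} = - 2 \sqrt{-9 + t}$ ($U{\left(t \right)} = - 2 \sqrt{t - 9} = - 2 \sqrt{-9 + t}$)
$c = 64$
$\left(c + U{\left(Z{\left(3 \right)} \right)}\right)^{2} = \left(64 - 2 \sqrt{-9 + 3 \left(-5 + 3\right)}\right)^{2} = \left(64 - 2 \sqrt{-9 + 3 \left(-2\right)}\right)^{2} = \left(64 - 2 \sqrt{-9 - 6}\right)^{2} = \left(64 - 2 \sqrt{-15}\right)^{2} = \left(64 - 2 i \sqrt{15}\right)^{2}$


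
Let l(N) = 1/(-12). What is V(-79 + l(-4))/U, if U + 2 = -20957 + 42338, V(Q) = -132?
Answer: -132/21379 ≈ -0.0061743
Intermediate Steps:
l(N) = -1/12
U = 21379 (U = -2 + (-20957 + 42338) = -2 + 21381 = 21379)
V(-79 + l(-4))/U = -132/21379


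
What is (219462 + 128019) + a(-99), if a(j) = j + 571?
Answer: 347953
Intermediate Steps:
a(j) = 571 + j
(219462 + 128019) + a(-99) = (219462 + 128019) + (571 - 99) = 347481 + 472 = 347953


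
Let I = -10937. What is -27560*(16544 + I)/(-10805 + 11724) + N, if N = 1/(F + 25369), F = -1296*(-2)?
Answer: -4320783131201/25696159 ≈ -1.6815e+5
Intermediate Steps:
F = 2592
N = 1/27961 (N = 1/(2592 + 25369) = 1/27961 ≈ 3.5764e-5)
-27560*(16544 + I)/(-10805 + 11724) + N = -27560*(16544 - 10937)/(-10805 + 11724) + 1/27961 = -27560/(919/5607) + 1/27961 = -27560/(919*(1/5607)) + 1/27961 = -27560/919/5607 + 1/27961 = -27560*5607/919 + 1/27961 = -154528920/919 + 1/27961 = -4320783131201/25696159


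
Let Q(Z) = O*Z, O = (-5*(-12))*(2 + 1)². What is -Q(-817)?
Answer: 441180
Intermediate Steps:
O = 540 (O = 60*3² = 60*9 = 540)
Q(Z) = 540*Z
-Q(-817) = -540*(-817) = -1*(-441180) = 441180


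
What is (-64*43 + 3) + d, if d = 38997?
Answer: 36248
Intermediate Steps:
(-64*43 + 3) + d = (-64*43 + 3) + 38997 = (-2752 + 3) + 38997 = -2749 + 38997 = 36248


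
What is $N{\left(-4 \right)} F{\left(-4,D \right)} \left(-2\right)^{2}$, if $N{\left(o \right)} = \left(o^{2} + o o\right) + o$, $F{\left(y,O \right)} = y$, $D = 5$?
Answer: $-448$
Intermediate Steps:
$N{\left(o \right)} = o + 2 o^{2}$ ($N{\left(o \right)} = \left(o^{2} + o^{2}\right) + o = 2 o^{2} + o = o + 2 o^{2}$)
$N{\left(-4 \right)} F{\left(-4,D \right)} \left(-2\right)^{2} = - 4 \left(1 + 2 \left(-4\right)\right) \left(-4\right) \left(-2\right)^{2} = - 4 \left(1 - 8\right) \left(-4\right) 4 = \left(-4\right) \left(-7\right) \left(-4\right) 4 = 28 \left(-4\right) 4 = \left(-112\right) 4 = -448$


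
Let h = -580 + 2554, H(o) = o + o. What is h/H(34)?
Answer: 987/34 ≈ 29.029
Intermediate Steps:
H(o) = 2*o
h = 1974
h/H(34) = 1974/((2*34)) = 1974/68 = 1974*(1/68) = 987/34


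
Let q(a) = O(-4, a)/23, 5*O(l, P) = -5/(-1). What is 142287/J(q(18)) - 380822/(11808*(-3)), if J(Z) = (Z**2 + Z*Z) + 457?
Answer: 459737305427/1427321520 ≈ 322.10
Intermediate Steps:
O(l, P) = 1 (O(l, P) = (-5/(-1))/5 = (-5*(-1))/5 = (1/5)*5 = 1)
q(a) = 1/23
J(Z) = 457 + 2*Z**2 (J(Z) = (Z**2 + Z**2) + 457 = 2*Z**2 + 457 = 457 + 2*Z**2)
142287/J(q(18)) - 380822/(11808*(-3)) = 142287/(457 + 2*(1/23)**2) - 380822/(11808*(-3)) = 142287/(457 + 2*(1/529)) - 380822/(-35424) = 142287/(457 + 2/529) - 380822*(-1/35424) = 142287/(241755/529) + 190411/17712 = 142287*(529/241755) + 190411/17712 = 25089941/80585 + 190411/17712 = 459737305427/1427321520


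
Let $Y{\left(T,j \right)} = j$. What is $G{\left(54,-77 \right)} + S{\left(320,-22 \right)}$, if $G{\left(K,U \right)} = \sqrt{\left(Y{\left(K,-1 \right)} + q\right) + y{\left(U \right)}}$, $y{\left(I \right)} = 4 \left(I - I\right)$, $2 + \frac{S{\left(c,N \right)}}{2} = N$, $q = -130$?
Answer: $-48 + i \sqrt{131} \approx -48.0 + 11.446 i$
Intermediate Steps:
$S{\left(c,N \right)} = -4 + 2 N$
$y{\left(I \right)} = 0$ ($y{\left(I \right)} = 4 \cdot 0 = 0$)
$G{\left(K,U \right)} = i \sqrt{131}$ ($G{\left(K,U \right)} = \sqrt{\left(-1 - 130\right) + 0} = \sqrt{-131 + 0} = \sqrt{-131} = i \sqrt{131}$)
$G{\left(54,-77 \right)} + S{\left(320,-22 \right)} = i \sqrt{131} + \left(-4 + 2 \left(-22\right)\right) = i \sqrt{131} - 48 = -48 + i \sqrt{131}$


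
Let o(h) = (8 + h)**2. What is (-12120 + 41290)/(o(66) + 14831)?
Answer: 29170/20307 ≈ 1.4365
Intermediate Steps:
(-12120 + 41290)/(o(66) + 14831) = (-12120 + 41290)/((8 + 66)**2 + 14831) = 29170/(74**2 + 14831) = 29170/(5476 + 14831) = 29170/20307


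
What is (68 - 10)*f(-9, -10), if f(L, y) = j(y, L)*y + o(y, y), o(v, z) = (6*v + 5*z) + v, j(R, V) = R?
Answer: -1160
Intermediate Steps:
o(v, z) = 5*z + 7*v (o(v, z) = (5*z + 6*v) + v = 5*z + 7*v)
f(L, y) = y² + 12*y (f(L, y) = y*y + (5*y + 7*y) = y² + 12*y)
(68 - 10)*f(-9, -10) = (68 - 10)*(-10*(12 - 10)) = 58*(-10*2) = 58*(-20) = -1160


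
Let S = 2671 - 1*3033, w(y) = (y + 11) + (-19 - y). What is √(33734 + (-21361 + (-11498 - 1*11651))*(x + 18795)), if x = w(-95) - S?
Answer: 16*I*√3329251 ≈ 29194.0*I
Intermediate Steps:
w(y) = -8 (w(y) = (11 + y) + (-19 - y) = -8)
S = -362 (S = 2671 - 3033 = -362)
x = 354 (x = -8 - 1*(-362) = -8 + 362 = 354)
√(33734 + (-21361 + (-11498 - 1*11651))*(x + 18795)) = √(33734 + (-21361 + (-11498 - 1*11651))*(354 + 18795)) = √(33734 + (-21361 + (-11498 - 11651))*19149) = √(33734 + (-21361 - 23149)*19149) = √(33734 - 44510*19149) = √(33734 - 852321990) = √(-852288256) = 16*I*√3329251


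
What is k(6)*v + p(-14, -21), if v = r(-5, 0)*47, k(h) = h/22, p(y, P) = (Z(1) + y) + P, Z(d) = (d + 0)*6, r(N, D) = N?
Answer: -1024/11 ≈ -93.091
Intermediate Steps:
Z(d) = 6*d (Z(d) = d*6 = 6*d)
p(y, P) = 6 + P + y (p(y, P) = (6*1 + y) + P = (6 + y) + P = 6 + P + y)
k(h) = h/22 (k(h) = h*(1/22) = h/22)
v = -235 (v = -5*47 = -235)
k(6)*v + p(-14, -21) = ((1/22)*6)*(-235) + (6 - 21 - 14) = (3/11)*(-235) - 29 = -705/11 - 29 = -1024/11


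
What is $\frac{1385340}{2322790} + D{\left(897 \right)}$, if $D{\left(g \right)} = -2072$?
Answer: $- \frac{481143554}{232279} \approx -2071.4$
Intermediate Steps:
$\frac{1385340}{2322790} + D{\left(897 \right)} = \frac{1385340}{2322790} - 2072 = 1385340 \cdot \frac{1}{2322790} - 2072 = \frac{138534}{232279} - 2072 = - \frac{481143554}{232279}$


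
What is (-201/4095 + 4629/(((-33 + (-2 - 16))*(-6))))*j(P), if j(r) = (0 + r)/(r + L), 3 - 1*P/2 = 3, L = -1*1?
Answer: 0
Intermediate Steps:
L = -1
P = 0 (P = 6 - 2*3 = 6 - 6 = 0)
j(r) = r/(-1 + r) (j(r) = (0 + r)/(r - 1) = r/(-1 + r))
(-201/4095 + 4629/(((-33 + (-2 - 16))*(-6))))*j(P) = (-201/4095 + 4629/(((-33 + (-2 - 16))*(-6))))*(0/(-1 + 0)) = (-201*1/4095 + 4629/(((-33 - 18)*(-6))))*(0/(-1)) = (-67/1365 + 4629/((-51*(-6))))*(0*(-1)) = (-67/1365 + 4629/306)*0 = (-67/1365 + 4629*(1/306))*0 = (-67/1365 + 1543/102)*0 = (699787/46410)*0 = 0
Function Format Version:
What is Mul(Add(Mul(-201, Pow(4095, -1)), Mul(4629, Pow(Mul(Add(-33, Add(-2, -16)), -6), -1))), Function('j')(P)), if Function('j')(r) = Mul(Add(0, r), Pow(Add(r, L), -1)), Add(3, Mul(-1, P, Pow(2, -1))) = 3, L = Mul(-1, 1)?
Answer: 0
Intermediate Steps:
L = -1
P = 0 (P = Add(6, Mul(-2, 3)) = Add(6, -6) = 0)
Function('j')(r) = Mul(r, Pow(Add(-1, r), -1)) (Function('j')(r) = Mul(Add(0, r), Pow(Add(r, -1), -1)) = Mul(r, Pow(Add(-1, r), -1)))
Mul(Add(Mul(-201, Pow(4095, -1)), Mul(4629, Pow(Mul(Add(-33, Add(-2, -16)), -6), -1))), Function('j')(P)) = Mul(Add(Mul(-201, Pow(4095, -1)), Mul(4629, Pow(Mul(Add(-33, Add(-2, -16)), -6), -1))), Mul(0, Pow(Add(-1, 0), -1))) = Mul(Add(Mul(-201, Rational(1, 4095)), Mul(4629, Pow(Mul(Add(-33, -18), -6), -1))), Mul(0, Pow(-1, -1))) = Mul(Add(Rational(-67, 1365), Mul(4629, Pow(Mul(-51, -6), -1))), Mul(0, -1)) = Mul(Add(Rational(-67, 1365), Mul(4629, Pow(306, -1))), 0) = Mul(Add(Rational(-67, 1365), Mul(4629, Rational(1, 306))), 0) = Mul(Add(Rational(-67, 1365), Rational(1543, 102)), 0) = Mul(Rational(699787, 46410), 0) = 0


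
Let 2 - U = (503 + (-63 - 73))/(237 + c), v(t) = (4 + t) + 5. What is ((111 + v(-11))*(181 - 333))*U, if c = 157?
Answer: -3487564/197 ≈ -17703.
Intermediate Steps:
v(t) = 9 + t
U = 421/394 (U = 2 - (503 + (-63 - 73))/(237 + 157) = 2 - (503 - 136)/394 = 2 - 367/394 = 421/394 ≈ 1.0685)
((111 + v(-11))*(181 - 333))*U = ((111 + (9 - 11))*(181 - 333))*(421/394) = ((111 - 2)*(-152))*(421/394) = (109*(-152))*(421/394) = -16568*421/394 = -3487564/197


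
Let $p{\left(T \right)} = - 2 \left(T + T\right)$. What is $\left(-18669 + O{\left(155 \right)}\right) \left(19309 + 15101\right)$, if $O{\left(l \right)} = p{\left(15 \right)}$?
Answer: $-644464890$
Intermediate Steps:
$p{\left(T \right)} = - 4 T$ ($p{\left(T \right)} = - 2 \cdot 2 T = - 4 T$)
$O{\left(l \right)} = -60$ ($O{\left(l \right)} = \left(-4\right) 15 = -60$)
$\left(-18669 + O{\left(155 \right)}\right) \left(19309 + 15101\right) = \left(-18669 - 60\right) \left(19309 + 15101\right) = \left(-18729\right) 34410 = -644464890$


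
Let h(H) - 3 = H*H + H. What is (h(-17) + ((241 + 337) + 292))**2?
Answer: 1311025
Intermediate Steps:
h(H) = 3 + H + H**2 (h(H) = 3 + (H*H + H) = 3 + (H**2 + H) = 3 + (H + H**2) = 3 + H + H**2)
(h(-17) + ((241 + 337) + 292))**2 = ((3 - 17 + (-17)**2) + ((241 + 337) + 292))**2 = ((3 - 17 + 289) + (578 + 292))**2 = (275 + 870)**2 = 1145**2 = 1311025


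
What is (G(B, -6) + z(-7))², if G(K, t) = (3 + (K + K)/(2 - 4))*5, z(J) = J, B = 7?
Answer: 729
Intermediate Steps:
G(K, t) = 15 - 5*K (G(K, t) = (3 + (2*K)/(-2))*5 = (3 + (2*K)*(-½))*5 = (3 - K)*5 = 15 - 5*K)
(G(B, -6) + z(-7))² = ((15 - 5*7) - 7)² = ((15 - 35) - 7)² = (-20 - 7)² = (-27)² = 729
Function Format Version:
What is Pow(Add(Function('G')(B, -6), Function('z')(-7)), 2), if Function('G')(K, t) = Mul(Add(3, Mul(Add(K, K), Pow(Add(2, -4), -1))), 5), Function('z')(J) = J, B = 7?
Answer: 729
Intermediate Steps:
Function('G')(K, t) = Add(15, Mul(-5, K)) (Function('G')(K, t) = Mul(Add(3, Mul(Mul(2, K), Pow(-2, -1))), 5) = Mul(Add(3, Mul(Mul(2, K), Rational(-1, 2))), 5) = Mul(Add(3, Mul(-1, K)), 5) = Add(15, Mul(-5, K)))
Pow(Add(Function('G')(B, -6), Function('z')(-7)), 2) = Pow(Add(Add(15, Mul(-5, 7)), -7), 2) = Pow(Add(Add(15, -35), -7), 2) = Pow(Add(-20, -7), 2) = Pow(-27, 2) = 729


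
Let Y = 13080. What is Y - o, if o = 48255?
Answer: -35175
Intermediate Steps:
Y - o = 13080 - 1*48255 = 13080 - 48255 = -35175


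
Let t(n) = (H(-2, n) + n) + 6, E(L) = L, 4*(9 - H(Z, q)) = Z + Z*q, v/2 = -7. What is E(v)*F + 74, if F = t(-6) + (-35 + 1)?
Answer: 459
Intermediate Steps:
v = -14 (v = 2*(-7) = -14)
H(Z, q) = 9 - Z/4 - Z*q/4 (H(Z, q) = 9 - (Z + Z*q)/4 = 9 + (-Z/4 - Z*q/4) = 9 - Z/4 - Z*q/4)
t(n) = 31/2 + 3*n/2 (t(n) = ((9 - ¼*(-2) - ¼*(-2)*n) + n) + 6 = ((9 + ½ + n/2) + n) + 6 = ((19/2 + n/2) + n) + 6 = (19/2 + 3*n/2) + 6 = 31/2 + 3*n/2)
F = -55/2 (F = (31/2 + (3/2)*(-6)) + (-35 + 1) = (31/2 - 9) - 34 = 13/2 - 34 = -55/2 ≈ -27.500)
E(v)*F + 74 = -14*(-55/2) + 74 = 385 + 74 = 459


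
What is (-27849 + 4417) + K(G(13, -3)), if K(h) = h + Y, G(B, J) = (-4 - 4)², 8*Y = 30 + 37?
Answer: -186877/8 ≈ -23360.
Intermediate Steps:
Y = 67/8 (Y = (30 + 37)/8 = (⅛)*67 = 67/8 ≈ 8.3750)
G(B, J) = 64 (G(B, J) = (-8)² = 64)
K(h) = 67/8 + h (K(h) = h + 67/8 = 67/8 + h)
(-27849 + 4417) + K(G(13, -3)) = (-27849 + 4417) + (67/8 + 64) = -23432 + 579/8 = -186877/8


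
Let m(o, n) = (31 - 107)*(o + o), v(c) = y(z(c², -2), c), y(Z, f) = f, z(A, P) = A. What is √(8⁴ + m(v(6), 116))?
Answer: 4*√199 ≈ 56.427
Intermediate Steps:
v(c) = c
m(o, n) = -152*o
√(8⁴ + m(v(6), 116)) = √(8⁴ - 152*6) = √(4096 - 912) = √3184 = 4*√199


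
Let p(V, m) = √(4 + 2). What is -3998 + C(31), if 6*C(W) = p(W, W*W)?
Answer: -3998 + √6/6 ≈ -3997.6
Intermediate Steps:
p(V, m) = √6
C(W) = √6/6
-3998 + C(31) = -3998 + √6/6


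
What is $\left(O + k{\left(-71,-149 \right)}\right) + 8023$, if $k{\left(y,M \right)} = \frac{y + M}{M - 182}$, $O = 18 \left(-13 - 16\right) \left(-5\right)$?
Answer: $\frac{3519743}{331} \approx 10634.0$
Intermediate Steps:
$O = 2610$ ($O = 18 \left(-13 - 16\right) \left(-5\right) = 18 \left(-29\right) \left(-5\right) = \left(-522\right) \left(-5\right) = 2610$)
$k{\left(y,M \right)} = \frac{M + y}{-182 + M}$
$\left(O + k{\left(-71,-149 \right)}\right) + 8023 = \left(2610 + \frac{-149 - 71}{-182 - 149}\right) + 8023 = \left(2610 + \frac{1}{-331} \left(-220\right)\right) + 8023 = \left(2610 - - \frac{220}{331}\right) + 8023 = \left(2610 + \frac{220}{331}\right) + 8023 = \frac{864130}{331} + 8023 = \frac{3519743}{331}$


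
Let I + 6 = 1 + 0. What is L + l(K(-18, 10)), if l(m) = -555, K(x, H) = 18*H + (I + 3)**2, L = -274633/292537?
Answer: -162632668/292537 ≈ -555.94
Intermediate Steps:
I = -5 (I = -6 + (1 + 0) = -6 + 1 = -5)
L = -274633/292537 (L = -274633*1/292537 = -274633/292537 ≈ -0.93880)
K(x, H) = 4 + 18*H (K(x, H) = 18*H + (-5 + 3)**2 = 18*H + (-2)**2 = 18*H + 4 = 4 + 18*H)
L + l(K(-18, 10)) = -274633/292537 - 555 = -162632668/292537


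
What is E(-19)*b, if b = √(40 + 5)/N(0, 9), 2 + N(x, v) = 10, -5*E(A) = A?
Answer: 57*√5/40 ≈ 3.1864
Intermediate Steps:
E(A) = -A/5
N(x, v) = 8 (N(x, v) = -2 + 10 = 8)
b = 3*√5/8 (b = √(40 + 5)/8 = √45*(⅛) = (3*√5)*(⅛) = 3*√5/8 ≈ 0.83853)
E(-19)*b = (-⅕*(-19))*(3*√5/8) = 19*(3*√5/8)/5 = 57*√5/40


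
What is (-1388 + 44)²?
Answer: 1806336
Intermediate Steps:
(-1388 + 44)² = (-1344)² = 1806336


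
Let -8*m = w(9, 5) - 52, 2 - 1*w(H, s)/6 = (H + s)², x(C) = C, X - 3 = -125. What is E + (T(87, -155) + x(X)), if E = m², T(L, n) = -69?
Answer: 22913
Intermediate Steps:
X = -122 (X = 3 - 125 = -122)
w(H, s) = 12 - 6*(H + s)²
m = 152 (m = -((12 - 6*(9 + 5)²) - 52)/8 = -((12 - 6*14²) - 52)/8 = -((12 - 6*196) - 52)/8 = -((12 - 1176) - 52)/8 = -(-1164 - 52)/8 = -⅛*(-1216) = 152)
E = 23104 (E = 152² = 23104)
E + (T(87, -155) + x(X)) = 23104 + (-69 - 122) = 23104 - 191 = 22913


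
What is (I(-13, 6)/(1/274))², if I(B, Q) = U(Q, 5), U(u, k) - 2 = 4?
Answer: 2702736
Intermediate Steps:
U(u, k) = 6 (U(u, k) = 2 + 4 = 6)
I(B, Q) = 6
(I(-13, 6)/(1/274))² = (6/(1/274))² = (6*274)² = 1644² = 2702736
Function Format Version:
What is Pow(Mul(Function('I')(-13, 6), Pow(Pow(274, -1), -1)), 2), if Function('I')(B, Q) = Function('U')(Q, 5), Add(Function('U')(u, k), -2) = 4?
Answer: 2702736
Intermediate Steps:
Function('U')(u, k) = 6 (Function('U')(u, k) = Add(2, 4) = 6)
Function('I')(B, Q) = 6
Pow(Mul(Function('I')(-13, 6), Pow(Pow(274, -1), -1)), 2) = Pow(Mul(6, Pow(Pow(274, -1), -1)), 2) = Pow(Mul(6, Pow(Rational(1, 274), -1)), 2) = Pow(Mul(6, 274), 2) = Pow(1644, 2) = 2702736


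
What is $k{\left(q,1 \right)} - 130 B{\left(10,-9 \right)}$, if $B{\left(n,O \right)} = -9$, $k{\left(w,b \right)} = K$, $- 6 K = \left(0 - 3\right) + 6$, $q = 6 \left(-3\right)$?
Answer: $\frac{2339}{2} \approx 1169.5$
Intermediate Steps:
$q = -18$
$K = - \frac{1}{2}$ ($K = - \frac{\left(0 - 3\right) + 6}{6} = - \frac{-3 + 6}{6} = \left(- \frac{1}{6}\right) 3 = - \frac{1}{2} \approx -0.5$)
$k{\left(w,b \right)} = - \frac{1}{2}$
$k{\left(q,1 \right)} - 130 B{\left(10,-9 \right)} = - \frac{1}{2} - -1170 = - \frac{1}{2} + 1170 = \frac{2339}{2}$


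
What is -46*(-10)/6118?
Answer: 10/133 ≈ 0.075188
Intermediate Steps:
-46*(-10)/6118 = 460*(1/6118) = 10/133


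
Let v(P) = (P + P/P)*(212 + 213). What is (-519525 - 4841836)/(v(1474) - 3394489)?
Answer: 5361361/2767614 ≈ 1.9372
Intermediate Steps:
v(P) = 425 + 425*P (v(P) = (P + 1)*425 = (1 + P)*425 = 425 + 425*P)
(-519525 - 4841836)/(v(1474) - 3394489) = (-519525 - 4841836)/((425 + 425*1474) - 3394489) = -5361361/((425 + 626450) - 3394489) = -5361361/(626875 - 3394489) = -5361361/(-2767614) = -5361361*(-1/2767614) = 5361361/2767614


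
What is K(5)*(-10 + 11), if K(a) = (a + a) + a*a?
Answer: 35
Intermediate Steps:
K(a) = a² + 2*a (K(a) = 2*a + a² = a² + 2*a)
K(5)*(-10 + 11) = (5*(2 + 5))*(-10 + 11) = (5*7)*1 = 35*1 = 35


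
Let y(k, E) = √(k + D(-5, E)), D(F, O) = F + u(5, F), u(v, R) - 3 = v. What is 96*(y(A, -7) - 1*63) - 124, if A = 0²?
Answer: -6172 + 96*√3 ≈ -6005.7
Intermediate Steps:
u(v, R) = 3 + v
D(F, O) = 8 + F (D(F, O) = F + (3 + 5) = F + 8 = 8 + F)
A = 0
y(k, E) = √(3 + k) (y(k, E) = √(k + (8 - 5)) = √(k + 3) = √(3 + k))
96*(y(A, -7) - 1*63) - 124 = 96*(√(3 + 0) - 1*63) - 124 = 96*(√3 - 63) - 124 = 96*(-63 + √3) - 124 = (-6048 + 96*√3) - 124 = -6172 + 96*√3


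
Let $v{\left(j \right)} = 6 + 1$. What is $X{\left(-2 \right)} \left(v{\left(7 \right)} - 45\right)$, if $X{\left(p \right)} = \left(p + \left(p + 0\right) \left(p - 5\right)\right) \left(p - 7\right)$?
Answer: $4104$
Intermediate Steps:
$v{\left(j \right)} = 7$
$X{\left(p \right)} = \left(-7 + p\right) \left(p + p \left(-5 + p\right)\right)$ ($X{\left(p \right)} = \left(p + p \left(-5 + p\right)\right) \left(-7 + p\right) = \left(-7 + p\right) \left(p + p \left(-5 + p\right)\right)$)
$X{\left(-2 \right)} \left(v{\left(7 \right)} - 45\right) = - 2 \left(28 + \left(-2\right)^{2} - -22\right) \left(7 - 45\right) = - 2 \left(28 + 4 + 22\right) \left(-38\right) = \left(-2\right) 54 \left(-38\right) = \left(-108\right) \left(-38\right) = 4104$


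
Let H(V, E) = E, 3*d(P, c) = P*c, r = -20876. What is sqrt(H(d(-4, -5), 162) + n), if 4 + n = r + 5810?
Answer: 2*I*sqrt(3727) ≈ 122.1*I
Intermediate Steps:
d(P, c) = P*c/3 (d(P, c) = (P*c)/3 = P*c/3)
n = -15070 (n = -4 + (-20876 + 5810) = -4 - 15066 = -15070)
sqrt(H(d(-4, -5), 162) + n) = sqrt(162 - 15070) = sqrt(-14908) = 2*I*sqrt(3727)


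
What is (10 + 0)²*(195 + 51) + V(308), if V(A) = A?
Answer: 24908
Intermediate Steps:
(10 + 0)²*(195 + 51) + V(308) = (10 + 0)²*(195 + 51) + 308 = 10²*246 + 308 = 100*246 + 308 = 24600 + 308 = 24908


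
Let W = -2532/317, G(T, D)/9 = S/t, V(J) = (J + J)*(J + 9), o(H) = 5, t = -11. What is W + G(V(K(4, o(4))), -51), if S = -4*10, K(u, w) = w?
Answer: 86268/3487 ≈ 24.740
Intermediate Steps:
S = -40
V(J) = 2*J*(9 + J) (V(J) = (2*J)*(9 + J) = 2*J*(9 + J))
G(T, D) = 360/11 (G(T, D) = 9*(-40/(-11)) = 9*(-40*(-1/11)) = 9*(40/11) = 360/11)
W = -2532/317 (W = -2532*1/317 = -2532/317 ≈ -7.9874)
W + G(V(K(4, o(4))), -51) = -2532/317 + 360/11 = 86268/3487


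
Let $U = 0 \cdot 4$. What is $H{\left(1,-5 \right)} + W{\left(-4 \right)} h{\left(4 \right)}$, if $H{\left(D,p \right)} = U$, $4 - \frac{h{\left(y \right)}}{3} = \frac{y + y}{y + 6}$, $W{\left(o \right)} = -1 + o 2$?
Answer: $- \frac{432}{5} \approx -86.4$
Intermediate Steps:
$W{\left(o \right)} = -1 + 2 o$
$h{\left(y \right)} = 12 - \frac{6 y}{6 + y}$ ($h{\left(y \right)} = 12 - 3 \frac{y + y}{y + 6} = 12 - 3 \frac{2 y}{6 + y} = 12 - \frac{6 y}{6 + y}$)
$U = 0$
$H{\left(D,p \right)} = 0$
$H{\left(1,-5 \right)} + W{\left(-4 \right)} h{\left(4 \right)} = 0 + \left(-1 + 2 \left(-4\right)\right) \frac{6 \left(12 + 4\right)}{6 + 4} = 0 + \left(-1 - 8\right) 6 \cdot \frac{1}{10} \cdot 16 = 0 - 9 \cdot 6 \cdot \frac{1}{10} \cdot 16 = 0 - \frac{432}{5} = - \frac{432}{5}$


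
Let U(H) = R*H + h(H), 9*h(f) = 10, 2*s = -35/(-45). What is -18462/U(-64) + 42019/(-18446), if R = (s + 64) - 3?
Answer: 789789409/326033050 ≈ 2.4224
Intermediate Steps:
s = 7/18 (s = (-35/(-45))/2 = (-35*(-1/45))/2 = (1/2)*(7/9) = 7/18 ≈ 0.38889)
h(f) = 10/9 (h(f) = (1/9)*10 = 10/9)
R = 1105/18 (R = (7/18 + 64) - 3 = 1159/18 - 3 = 1105/18 ≈ 61.389)
U(H) = 10/9 + 1105*H/18 (U(H) = 1105*H/18 + 10/9 = 10/9 + 1105*H/18)
-18462/U(-64) + 42019/(-18446) = -18462/(10/9 + (1105/18)*(-64)) + 42019/(-18446) = -18462/(10/9 - 35360/9) + 42019*(-1/18446) = -18462/(-35350/9) - 42019/18446 = -18462*(-9/35350) - 42019/18446 = 83079/17675 - 42019/18446 = 789789409/326033050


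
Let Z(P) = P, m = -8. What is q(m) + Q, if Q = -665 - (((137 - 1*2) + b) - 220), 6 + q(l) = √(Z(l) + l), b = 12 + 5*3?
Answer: -613 + 4*I ≈ -613.0 + 4.0*I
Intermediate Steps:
b = 27 (b = 12 + 15 = 27)
q(l) = -6 + √2*√l (q(l) = -6 + √(l + l) = -6 + √(2*l) = -6 + √2*√l)
Q = -607 (Q = -665 - (((137 - 1*2) + 27) - 220) = -665 - (((137 - 2) + 27) - 220) = -665 - ((135 + 27) - 220) = -665 - (162 - 220) = -665 - 1*(-58) = -665 + 58 = -607)
q(m) + Q = (-6 + √2*√(-8)) - 607 = (-6 + √2*(2*I*√2)) - 607 = (-6 + 4*I) - 607 = -613 + 4*I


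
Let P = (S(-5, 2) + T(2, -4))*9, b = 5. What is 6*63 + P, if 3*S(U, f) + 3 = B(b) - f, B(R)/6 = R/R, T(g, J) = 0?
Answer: 381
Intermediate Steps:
B(R) = 6 (B(R) = 6*(R/R) = 6*1 = 6)
S(U, f) = 1 - f/3 (S(U, f) = -1 + (6 - f)/3 = -1 + (2 - f/3) = 1 - f/3)
P = 3 (P = ((1 - ⅓*2) + 0)*9 = ((1 - ⅔) + 0)*9 = (⅓ + 0)*9 = (⅓)*9 = 3)
6*63 + P = 6*63 + 3 = 378 + 3 = 381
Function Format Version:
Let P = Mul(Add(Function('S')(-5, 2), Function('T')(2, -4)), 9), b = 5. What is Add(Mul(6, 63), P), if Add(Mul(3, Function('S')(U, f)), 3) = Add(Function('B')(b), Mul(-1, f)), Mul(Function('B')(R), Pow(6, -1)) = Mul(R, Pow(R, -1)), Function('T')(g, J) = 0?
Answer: 381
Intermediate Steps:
Function('B')(R) = 6 (Function('B')(R) = Mul(6, Mul(R, Pow(R, -1))) = Mul(6, 1) = 6)
Function('S')(U, f) = Add(1, Mul(Rational(-1, 3), f)) (Function('S')(U, f) = Add(-1, Mul(Rational(1, 3), Add(6, Mul(-1, f)))) = Add(-1, Add(2, Mul(Rational(-1, 3), f))) = Add(1, Mul(Rational(-1, 3), f)))
P = 3 (P = Mul(Add(Add(1, Mul(Rational(-1, 3), 2)), 0), 9) = Mul(Add(Add(1, Rational(-2, 3)), 0), 9) = Mul(Add(Rational(1, 3), 0), 9) = Mul(Rational(1, 3), 9) = 3)
Add(Mul(6, 63), P) = Add(Mul(6, 63), 3) = Add(378, 3) = 381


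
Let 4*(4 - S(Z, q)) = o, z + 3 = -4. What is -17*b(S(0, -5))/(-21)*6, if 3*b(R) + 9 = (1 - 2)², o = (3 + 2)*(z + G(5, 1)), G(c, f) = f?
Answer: -272/21 ≈ -12.952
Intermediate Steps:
z = -7 (z = -3 - 4 = -7)
o = -30 (o = (3 + 2)*(-7 + 1) = 5*(-6) = -30)
S(Z, q) = 23/2 (S(Z, q) = 4 - ¼*(-30) = 4 + 15/2 = 23/2)
b(R) = -8/3 (b(R) = -3 + (1 - 2)²/3 = -3 + (⅓)*(-1)² = -3 + (⅓)*1 = -3 + ⅓ = -8/3)
-17*b(S(0, -5))/(-21)*6 = -(-136)/(3*(-21))*6 = -(-136)*(-1)/(3*21)*6 = -17*8/63*6 = -136/63*6 = -272/21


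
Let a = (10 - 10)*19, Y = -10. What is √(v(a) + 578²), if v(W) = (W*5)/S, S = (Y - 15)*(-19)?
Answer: 578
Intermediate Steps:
a = 0 (a = 0*19 = 0)
S = 475 (S = (-10 - 15)*(-19) = -25*(-19) = 475)
v(W) = W/95 (v(W) = (W*5)/475 = (5*W)*(1/475) = W/95)
√(v(a) + 578²) = √((1/95)*0 + 578²) = √(0 + 334084) = √334084 = 578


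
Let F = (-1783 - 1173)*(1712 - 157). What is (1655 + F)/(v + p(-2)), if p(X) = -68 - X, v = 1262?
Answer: -4594925/1196 ≈ -3841.9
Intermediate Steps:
F = -4596580 (F = -2956*1555 = -4596580)
(1655 + F)/(v + p(-2)) = (1655 - 4596580)/(1262 + (-68 - 1*(-2))) = -4594925/(1262 + (-68 + 2)) = -4594925/(1262 - 66) = -4594925/1196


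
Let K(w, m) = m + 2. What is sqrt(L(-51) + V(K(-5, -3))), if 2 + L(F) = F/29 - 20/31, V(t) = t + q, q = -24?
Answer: I*sqrt(23764166)/899 ≈ 5.4225*I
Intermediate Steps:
K(w, m) = 2 + m
V(t) = -24 + t (V(t) = t - 24 = -24 + t)
L(F) = -82/31 + F/29 (L(F) = -2 + (F/29 - 20/31) = -2 + (-20/31 + F/29) = -82/31 + F/29)
sqrt(L(-51) + V(K(-5, -3))) = sqrt((-82/31 + (1/29)*(-51)) + (-24 + (2 - 3))) = sqrt((-82/31 - 51/29) + (-24 - 1)) = sqrt(-3959/899 - 25) = sqrt(-26434/899) = I*sqrt(23764166)/899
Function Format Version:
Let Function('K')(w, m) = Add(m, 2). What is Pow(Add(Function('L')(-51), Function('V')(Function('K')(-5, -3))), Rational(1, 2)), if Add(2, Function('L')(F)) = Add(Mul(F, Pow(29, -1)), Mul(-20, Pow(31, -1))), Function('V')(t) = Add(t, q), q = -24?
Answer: Mul(Rational(1, 899), I, Pow(23764166, Rational(1, 2))) ≈ Mul(5.4225, I)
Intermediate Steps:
Function('K')(w, m) = Add(2, m)
Function('V')(t) = Add(-24, t) (Function('V')(t) = Add(t, -24) = Add(-24, t))
Function('L')(F) = Add(Rational(-82, 31), Mul(Rational(1, 29), F)) (Function('L')(F) = Add(-2, Add(Mul(F, Pow(29, -1)), Mul(-20, Pow(31, -1)))) = Add(-2, Add(Mul(F, Rational(1, 29)), Mul(-20, Rational(1, 31)))) = Add(-2, Add(Mul(Rational(1, 29), F), Rational(-20, 31))) = Add(-2, Add(Rational(-20, 31), Mul(Rational(1, 29), F))) = Add(Rational(-82, 31), Mul(Rational(1, 29), F)))
Pow(Add(Function('L')(-51), Function('V')(Function('K')(-5, -3))), Rational(1, 2)) = Pow(Add(Add(Rational(-82, 31), Mul(Rational(1, 29), -51)), Add(-24, Add(2, -3))), Rational(1, 2)) = Pow(Add(Add(Rational(-82, 31), Rational(-51, 29)), Add(-24, -1)), Rational(1, 2)) = Pow(Add(Rational(-3959, 899), -25), Rational(1, 2)) = Pow(Rational(-26434, 899), Rational(1, 2)) = Mul(Rational(1, 899), I, Pow(23764166, Rational(1, 2)))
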